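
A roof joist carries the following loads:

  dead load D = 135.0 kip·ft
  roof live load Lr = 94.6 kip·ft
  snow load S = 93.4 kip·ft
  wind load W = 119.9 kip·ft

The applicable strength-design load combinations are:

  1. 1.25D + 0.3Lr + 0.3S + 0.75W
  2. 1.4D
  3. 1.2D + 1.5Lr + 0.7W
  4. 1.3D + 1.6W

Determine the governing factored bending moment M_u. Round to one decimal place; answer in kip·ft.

387.8 kip·ft

1. 1.25(135.0) + 0.3(94.6) + 0.3(93.4) + 0.75(119.9) = 168.8 + 28.4 + 28.0 + 89.9 = 315.1
2. 1.4(135.0) = 189.0
3. 1.2(135.0) + 1.5(94.6) + 0.7(119.9) = 162.0 + 141.9 + 83.9 = 387.8
4. 1.3(135.0) + 1.6(119.9) = 175.5 + 191.8 = 367.3
Maximum is from combination 3.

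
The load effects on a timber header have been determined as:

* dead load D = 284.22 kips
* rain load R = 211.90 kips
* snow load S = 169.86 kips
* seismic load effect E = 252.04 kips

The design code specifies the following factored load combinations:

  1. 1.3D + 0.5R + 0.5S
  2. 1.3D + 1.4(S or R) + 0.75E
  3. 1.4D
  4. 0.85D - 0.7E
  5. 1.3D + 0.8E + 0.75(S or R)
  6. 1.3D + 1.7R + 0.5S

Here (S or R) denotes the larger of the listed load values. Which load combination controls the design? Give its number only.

Combination 2

(S or R) → R = 211.90 kips.
1. 1.3(284.22) + 0.5(211.90) + 0.5(169.86) = 560.37
2. 1.3(284.22) + 1.4(211.90) + 0.75(252.04) = 855.18
3. 1.4(284.22) = 397.91
4. 0.85(284.22) - 0.7(252.04) = 65.16
5. 1.3(284.22) + 0.8(252.04) + 0.75(211.90) = 730.04
6. 1.3(284.22) + 1.7(211.90) + 0.5(169.86) = 814.65
The largest value is 855.18 kips from combination 2.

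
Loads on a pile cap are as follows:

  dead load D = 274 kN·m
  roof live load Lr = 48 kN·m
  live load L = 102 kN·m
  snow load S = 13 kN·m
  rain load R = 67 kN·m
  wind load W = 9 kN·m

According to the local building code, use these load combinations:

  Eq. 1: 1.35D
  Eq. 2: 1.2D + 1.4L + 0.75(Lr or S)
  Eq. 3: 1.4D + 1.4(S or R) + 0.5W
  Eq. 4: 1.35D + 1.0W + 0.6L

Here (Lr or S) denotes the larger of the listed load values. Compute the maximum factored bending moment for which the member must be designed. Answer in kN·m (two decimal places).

507.60 kN·m

(Lr or S) → Lr = 48 kN·m; (S or R) → R = 67 kN·m.
Eq. 1: 1.35(274) = 369.90
Eq. 2: 1.2(274) + 1.4(102) + 0.75(48) = 328.80 + 142.80 + 36.00 = 507.60
Eq. 3: 1.4(274) + 1.4(67) + 0.5(9) = 383.60 + 93.80 + 4.50 = 481.90
Eq. 4: 1.35(274) + 1.0(9) + 0.6(102) = 369.90 + 9.00 + 61.20 = 440.10
Maximum is from combination 2.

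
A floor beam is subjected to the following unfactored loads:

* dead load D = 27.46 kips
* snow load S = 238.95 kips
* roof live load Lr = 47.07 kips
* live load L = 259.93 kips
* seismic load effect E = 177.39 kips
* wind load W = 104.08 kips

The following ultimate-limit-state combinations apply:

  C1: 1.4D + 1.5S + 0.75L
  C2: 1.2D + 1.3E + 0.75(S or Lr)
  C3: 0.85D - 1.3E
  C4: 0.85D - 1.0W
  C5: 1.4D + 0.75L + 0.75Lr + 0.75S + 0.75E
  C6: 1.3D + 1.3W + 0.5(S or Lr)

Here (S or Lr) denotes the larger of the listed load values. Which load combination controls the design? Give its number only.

Combination 1

(S or Lr) → S = 238.95 kips.
C1: 1.4(27.46) + 1.5(238.95) + 0.75(259.93) = 591.82
C2: 1.2(27.46) + 1.3(177.39) + 0.75(238.95) = 442.77
C3: 0.85(27.46) - 1.3(177.39) = -207.27
C4: 0.85(27.46) - 1.0(104.08) = -80.74
C5: 1.4(27.46) + 0.75(259.93) + 0.75(47.07) + 0.75(238.95) + 0.75(177.39) = 580.95
C6: 1.3(27.46) + 1.3(104.08) + 0.5(238.95) = 290.48
The largest value is 591.82 kips from combination 1.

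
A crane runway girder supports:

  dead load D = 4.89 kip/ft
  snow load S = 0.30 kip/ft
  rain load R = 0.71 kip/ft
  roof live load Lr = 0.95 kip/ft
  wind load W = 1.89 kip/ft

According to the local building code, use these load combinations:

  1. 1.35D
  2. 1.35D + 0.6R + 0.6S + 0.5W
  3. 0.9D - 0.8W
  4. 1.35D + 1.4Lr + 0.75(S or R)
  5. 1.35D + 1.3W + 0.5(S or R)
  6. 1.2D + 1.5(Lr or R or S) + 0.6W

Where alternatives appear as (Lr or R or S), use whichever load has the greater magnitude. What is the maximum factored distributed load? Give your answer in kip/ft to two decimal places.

(S or R) → R = 0.71 kip/ft; (Lr or R or S) → Lr = 0.95 kip/ft.
1. 1.35(4.89) = 6.60
2. 1.35(4.89) + 0.6(0.71) + 0.6(0.30) + 0.5(1.89) = 8.15
3. 0.9(4.89) - 0.8(1.89) = 4.40 - 1.51 = 2.89
4. 1.35(4.89) + 1.4(0.95) + 0.75(0.71) = 6.60 + 1.33 + 0.53 = 8.46
5. 1.35(4.89) + 1.3(1.89) + 0.5(0.71) = 9.41
6. 1.2(4.89) + 1.5(0.95) + 0.6(1.89) = 5.87 + 1.43 + 1.13 = 8.43
Combination 5 governs: w_u = 9.41 kip/ft.

9.41 kip/ft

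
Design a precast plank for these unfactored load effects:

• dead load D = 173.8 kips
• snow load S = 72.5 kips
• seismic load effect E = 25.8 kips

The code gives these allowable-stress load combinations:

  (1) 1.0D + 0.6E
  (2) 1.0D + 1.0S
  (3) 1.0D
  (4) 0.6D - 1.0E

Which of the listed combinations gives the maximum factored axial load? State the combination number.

Combination 2

(1) 1.0(173.8) + 0.6(25.8) = 173.8 + 15.5 = 189.3
(2) 1.0(173.8) + 1.0(72.5) = 173.8 + 72.5 = 246.3
(3) 1.0(173.8) = 173.8
(4) 0.6(173.8) - 1.0(25.8) = 104.3 - 25.8 = 78.5
The largest value is 246.3 kips from combination 2.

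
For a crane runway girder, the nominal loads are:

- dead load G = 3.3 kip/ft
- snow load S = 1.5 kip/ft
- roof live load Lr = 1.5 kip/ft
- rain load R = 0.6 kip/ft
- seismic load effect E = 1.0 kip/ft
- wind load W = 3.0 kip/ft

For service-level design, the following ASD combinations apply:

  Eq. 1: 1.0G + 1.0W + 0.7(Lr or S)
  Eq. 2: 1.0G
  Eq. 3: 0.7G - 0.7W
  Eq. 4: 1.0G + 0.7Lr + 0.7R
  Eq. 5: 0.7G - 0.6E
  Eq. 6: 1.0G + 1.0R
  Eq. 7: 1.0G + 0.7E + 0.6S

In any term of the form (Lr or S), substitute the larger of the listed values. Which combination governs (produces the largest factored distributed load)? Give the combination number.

(Lr or S) → Lr = 1.5 kip/ft.
Eq. 1: 1.0(3.3) + 1.0(3.0) + 0.7(1.5) = 3.3 + 3.0 + 1.1 = 7.4
Eq. 2: 1.0(3.3) = 3.3
Eq. 3: 0.7(3.3) - 0.7(3.0) = 2.3 - 2.1 = 0.2
Eq. 4: 1.0(3.3) + 0.7(1.5) + 0.7(0.6) = 3.3 + 1.1 + 0.4 = 4.8
Eq. 5: 0.7(3.3) - 0.6(1.0) = 2.3 - 0.6 = 1.7
Eq. 6: 1.0(3.3) + 1.0(0.6) = 3.3 + 0.6 = 3.9
Eq. 7: 1.0(3.3) + 0.7(1.0) + 0.6(1.5) = 3.3 + 0.7 + 0.9 = 4.9
The largest value is 7.4 kip/ft from combination 1.

Combination 1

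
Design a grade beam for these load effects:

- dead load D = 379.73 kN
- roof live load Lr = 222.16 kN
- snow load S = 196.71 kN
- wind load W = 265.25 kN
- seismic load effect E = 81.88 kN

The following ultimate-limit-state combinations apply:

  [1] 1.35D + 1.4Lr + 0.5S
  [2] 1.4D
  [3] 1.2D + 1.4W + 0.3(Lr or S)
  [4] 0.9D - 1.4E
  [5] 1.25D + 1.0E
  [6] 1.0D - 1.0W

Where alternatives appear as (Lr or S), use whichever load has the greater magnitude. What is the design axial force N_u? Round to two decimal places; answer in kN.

(Lr or S) → Lr = 222.16 kN.
[1] 1.35(379.73) + 1.4(222.16) + 0.5(196.71) = 922.01
[2] 1.4(379.73) = 531.62
[3] 1.2(379.73) + 1.4(265.25) + 0.3(222.16) = 893.67
[4] 0.9(379.73) - 1.4(81.88) = 341.76 - 114.63 = 227.13
[5] 1.25(379.73) + 1.0(81.88) = 474.66 + 81.88 = 556.54
[6] 1.0(379.73) - 1.0(265.25) = 379.73 - 265.25 = 114.48
Maximum is from combination 1.

922.01 kN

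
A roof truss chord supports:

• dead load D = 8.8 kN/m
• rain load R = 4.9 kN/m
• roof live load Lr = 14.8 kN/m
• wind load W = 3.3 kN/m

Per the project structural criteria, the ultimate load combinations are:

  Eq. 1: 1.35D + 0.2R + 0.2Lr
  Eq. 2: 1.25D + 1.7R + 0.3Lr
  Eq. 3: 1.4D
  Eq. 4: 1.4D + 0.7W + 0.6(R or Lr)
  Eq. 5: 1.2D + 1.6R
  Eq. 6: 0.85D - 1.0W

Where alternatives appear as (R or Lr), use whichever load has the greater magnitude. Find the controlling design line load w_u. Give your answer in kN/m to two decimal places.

23.77 kN/m

(R or Lr) → Lr = 14.8 kN/m.
Eq. 1: 1.35(8.8) + 0.2(4.9) + 0.2(14.8) = 11.88 + 0.98 + 2.96 = 15.82
Eq. 2: 1.25(8.8) + 1.7(4.9) + 0.3(14.8) = 11.00 + 8.33 + 4.44 = 23.77
Eq. 3: 1.4(8.8) = 12.32
Eq. 4: 1.4(8.8) + 0.7(3.3) + 0.6(14.8) = 12.32 + 2.31 + 8.88 = 23.51
Eq. 5: 1.2(8.8) + 1.6(4.9) = 10.56 + 7.84 = 18.40
Eq. 6: 0.85(8.8) - 1.0(3.3) = 7.48 - 3.30 = 4.18
Combination 2 governs: w_u = 23.77 kN/m.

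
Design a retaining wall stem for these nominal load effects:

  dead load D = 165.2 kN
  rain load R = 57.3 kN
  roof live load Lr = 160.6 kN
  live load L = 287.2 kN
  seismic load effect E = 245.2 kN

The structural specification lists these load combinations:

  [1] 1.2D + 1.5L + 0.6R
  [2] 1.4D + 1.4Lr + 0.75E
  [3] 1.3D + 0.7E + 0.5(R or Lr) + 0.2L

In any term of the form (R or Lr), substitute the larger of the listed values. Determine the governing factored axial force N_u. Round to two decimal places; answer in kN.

(R or Lr) → Lr = 160.6 kN.
[1] 1.2(165.2) + 1.5(287.2) + 0.6(57.3) = 663.42
[2] 1.4(165.2) + 1.4(160.6) + 0.75(245.2) = 640.02
[3] 1.3(165.2) + 0.7(245.2) + 0.5(160.6) + 0.2(287.2) = 524.14
The controlling combination is 1, giving 663.42 kN.

663.42 kN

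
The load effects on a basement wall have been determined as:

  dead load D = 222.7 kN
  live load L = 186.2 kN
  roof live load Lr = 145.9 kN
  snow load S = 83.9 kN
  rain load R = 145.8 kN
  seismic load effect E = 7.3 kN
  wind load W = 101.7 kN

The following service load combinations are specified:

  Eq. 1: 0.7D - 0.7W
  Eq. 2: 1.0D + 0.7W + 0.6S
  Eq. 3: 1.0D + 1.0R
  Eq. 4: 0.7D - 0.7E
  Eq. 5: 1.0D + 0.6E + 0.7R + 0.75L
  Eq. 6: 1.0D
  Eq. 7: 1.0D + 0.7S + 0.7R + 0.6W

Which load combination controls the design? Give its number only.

Eq. 1: 0.7(222.7) - 0.7(101.7) = 84.7
Eq. 2: 1.0(222.7) + 0.7(101.7) + 0.6(83.9) = 344.2
Eq. 3: 1.0(222.7) + 1.0(145.8) = 368.5
Eq. 4: 0.7(222.7) - 0.7(7.3) = 150.8
Eq. 5: 1.0(222.7) + 0.6(7.3) + 0.7(145.8) + 0.75(186.2) = 468.8
Eq. 6: 1.0(222.7) = 222.7
Eq. 7: 1.0(222.7) + 0.7(83.9) + 0.7(145.8) + 0.6(101.7) = 444.5
The largest value is 468.8 kN from combination 5.

Combination 5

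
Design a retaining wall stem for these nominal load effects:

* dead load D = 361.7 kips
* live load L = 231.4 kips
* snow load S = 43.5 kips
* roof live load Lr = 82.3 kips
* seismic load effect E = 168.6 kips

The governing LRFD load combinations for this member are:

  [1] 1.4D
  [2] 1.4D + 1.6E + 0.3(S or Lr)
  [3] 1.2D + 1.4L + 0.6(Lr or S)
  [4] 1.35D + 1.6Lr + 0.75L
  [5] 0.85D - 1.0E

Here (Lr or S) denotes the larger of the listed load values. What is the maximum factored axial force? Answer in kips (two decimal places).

807.38 kips

(S or Lr) → Lr = 82.3 kips; (Lr or S) → Lr = 82.3 kips.
[1] 1.4(361.7) = 506.38
[2] 1.4(361.7) + 1.6(168.6) + 0.3(82.3) = 506.38 + 269.76 + 24.69 = 800.83
[3] 1.2(361.7) + 1.4(231.4) + 0.6(82.3) = 434.04 + 323.96 + 49.38 = 807.38
[4] 1.35(361.7) + 1.6(82.3) + 0.75(231.4) = 488.30 + 131.68 + 173.55 = 793.53
[5] 0.85(361.7) - 1.0(168.6) = 307.45 - 168.60 = 138.85
The controlling combination is 3, giving 807.38 kips.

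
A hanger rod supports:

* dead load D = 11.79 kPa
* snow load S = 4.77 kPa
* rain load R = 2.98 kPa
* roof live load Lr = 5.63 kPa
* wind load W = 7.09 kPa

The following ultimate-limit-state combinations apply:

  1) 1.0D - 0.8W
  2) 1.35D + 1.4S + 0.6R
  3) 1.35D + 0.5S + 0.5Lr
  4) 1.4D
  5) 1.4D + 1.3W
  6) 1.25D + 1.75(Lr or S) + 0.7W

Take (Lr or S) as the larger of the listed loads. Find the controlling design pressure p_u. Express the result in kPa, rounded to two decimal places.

29.55 kPa

(Lr or S) → Lr = 5.63 kPa.
1) 1.0(11.79) - 0.8(7.09) = 11.79 - 5.67 = 6.12
2) 1.35(11.79) + 1.4(4.77) + 0.6(2.98) = 24.38
3) 1.35(11.79) + 0.5(4.77) + 0.5(5.63) = 21.12
4) 1.4(11.79) = 16.51
5) 1.4(11.79) + 1.3(7.09) = 25.72
6) 1.25(11.79) + 1.75(5.63) + 0.7(7.09) = 14.74 + 9.85 + 4.96 = 29.55
Maximum is from combination 6.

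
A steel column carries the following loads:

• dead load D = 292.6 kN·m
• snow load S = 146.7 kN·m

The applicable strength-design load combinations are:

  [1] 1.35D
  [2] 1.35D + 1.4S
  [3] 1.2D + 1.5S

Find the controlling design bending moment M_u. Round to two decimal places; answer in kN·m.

[1] 1.35(292.6) = 395.01
[2] 1.35(292.6) + 1.4(146.7) = 395.01 + 205.38 = 600.39
[3] 1.2(292.6) + 1.5(146.7) = 351.12 + 220.05 = 571.17
The controlling combination is 2, giving 600.39 kN·m.

600.39 kN·m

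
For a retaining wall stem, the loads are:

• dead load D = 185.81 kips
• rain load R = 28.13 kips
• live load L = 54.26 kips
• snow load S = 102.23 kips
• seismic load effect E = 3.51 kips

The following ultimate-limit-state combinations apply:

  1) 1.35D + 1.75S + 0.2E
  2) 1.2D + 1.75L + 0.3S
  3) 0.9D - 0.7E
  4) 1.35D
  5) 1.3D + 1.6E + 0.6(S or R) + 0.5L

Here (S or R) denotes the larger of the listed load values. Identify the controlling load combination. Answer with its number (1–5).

Combination 1

(S or R) → S = 102.23 kips.
1) 1.35(185.81) + 1.75(102.23) + 0.2(3.51) = 430.45
2) 1.2(185.81) + 1.75(54.26) + 0.3(102.23) = 222.97 + 94.96 + 30.67 = 348.60
3) 0.9(185.81) - 0.7(3.51) = 167.23 - 2.46 = 164.77
4) 1.35(185.81) = 250.84
5) 1.3(185.81) + 1.6(3.51) + 0.6(102.23) + 0.5(54.26) = 241.55 + 5.62 + 61.34 + 27.13 = 335.64
The largest value is 430.45 kips from combination 1.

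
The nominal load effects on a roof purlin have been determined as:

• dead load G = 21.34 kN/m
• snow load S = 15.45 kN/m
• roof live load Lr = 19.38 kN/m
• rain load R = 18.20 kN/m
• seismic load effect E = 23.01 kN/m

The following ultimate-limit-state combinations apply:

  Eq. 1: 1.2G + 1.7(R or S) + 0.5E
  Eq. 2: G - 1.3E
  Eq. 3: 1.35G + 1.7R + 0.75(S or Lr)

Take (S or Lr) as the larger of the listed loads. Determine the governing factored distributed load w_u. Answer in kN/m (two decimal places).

(R or S) → R = 18.20 kN/m; (S or Lr) → Lr = 19.38 kN/m.
Eq. 1: 1.2(21.34) + 1.7(18.20) + 0.5(23.01) = 68.05
Eq. 2: 1.0(21.34) - 1.3(23.01) = -8.57
Eq. 3: 1.35(21.34) + 1.7(18.20) + 0.75(19.38) = 74.28
The controlling combination is 3, giving 74.28 kN/m.

74.28 kN/m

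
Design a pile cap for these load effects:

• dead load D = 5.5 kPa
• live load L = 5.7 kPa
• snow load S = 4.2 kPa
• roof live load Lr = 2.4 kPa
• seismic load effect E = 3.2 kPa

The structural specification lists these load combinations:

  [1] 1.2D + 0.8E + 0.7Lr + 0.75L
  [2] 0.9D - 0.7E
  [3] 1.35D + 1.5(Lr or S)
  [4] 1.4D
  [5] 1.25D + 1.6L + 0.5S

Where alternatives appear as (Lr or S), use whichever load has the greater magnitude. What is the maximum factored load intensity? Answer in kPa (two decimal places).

(Lr or S) → S = 4.2 kPa.
[1] 1.2(5.5) + 0.8(3.2) + 0.7(2.4) + 0.75(5.7) = 15.12
[2] 0.9(5.5) - 0.7(3.2) = 2.71
[3] 1.35(5.5) + 1.5(4.2) = 13.73
[4] 1.4(5.5) = 7.70
[5] 1.25(5.5) + 1.6(5.7) + 0.5(4.2) = 18.10
The controlling combination is 5, giving 18.10 kPa.

18.10 kPa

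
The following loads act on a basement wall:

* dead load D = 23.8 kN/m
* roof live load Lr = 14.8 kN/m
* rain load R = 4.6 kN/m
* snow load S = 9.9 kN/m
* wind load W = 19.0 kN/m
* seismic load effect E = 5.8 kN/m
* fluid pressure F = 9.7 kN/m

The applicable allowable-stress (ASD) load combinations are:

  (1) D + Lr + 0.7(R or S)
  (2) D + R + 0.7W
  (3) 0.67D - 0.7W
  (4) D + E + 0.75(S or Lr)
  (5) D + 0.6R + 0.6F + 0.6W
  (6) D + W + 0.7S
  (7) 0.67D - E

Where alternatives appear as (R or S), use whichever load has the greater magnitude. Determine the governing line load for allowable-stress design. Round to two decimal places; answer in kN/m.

(R or S) → S = 9.9 kN/m; (S or Lr) → Lr = 14.8 kN/m.
(1) 1.0(23.8) + 1.0(14.8) + 0.7(9.9) = 23.80 + 14.80 + 6.93 = 45.53
(2) 1.0(23.8) + 1.0(4.6) + 0.7(19.0) = 23.80 + 4.60 + 13.30 = 41.70
(3) 0.67(23.8) - 0.7(19.0) = 15.95 - 13.30 = 2.65
(4) 1.0(23.8) + 1.0(5.8) + 0.75(14.8) = 23.80 + 5.80 + 11.10 = 40.70
(5) 1.0(23.8) + 0.6(4.6) + 0.6(9.7) + 0.6(19.0) = 23.80 + 2.76 + 5.82 + 11.40 = 43.78
(6) 1.0(23.8) + 1.0(19.0) + 0.7(9.9) = 23.80 + 19.00 + 6.93 = 49.73
(7) 0.67(23.8) - 1.0(5.8) = 15.95 - 5.80 = 10.15
Maximum is from combination 6.

49.73 kN/m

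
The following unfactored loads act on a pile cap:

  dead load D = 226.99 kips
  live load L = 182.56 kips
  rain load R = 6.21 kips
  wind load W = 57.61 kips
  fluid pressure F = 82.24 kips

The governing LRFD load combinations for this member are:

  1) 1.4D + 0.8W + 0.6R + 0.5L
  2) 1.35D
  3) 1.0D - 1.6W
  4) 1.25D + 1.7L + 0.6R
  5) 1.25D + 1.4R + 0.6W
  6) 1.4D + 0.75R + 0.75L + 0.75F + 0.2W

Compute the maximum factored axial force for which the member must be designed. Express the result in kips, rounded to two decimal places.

1) 1.4(226.99) + 0.8(57.61) + 0.6(6.21) + 0.5(182.56) = 458.88
2) 1.35(226.99) = 306.44
3) 1.0(226.99) - 1.6(57.61) = 226.99 - 92.18 = 134.81
4) 1.25(226.99) + 1.7(182.56) + 0.6(6.21) = 283.74 + 310.35 + 3.73 = 597.82
5) 1.25(226.99) + 1.4(6.21) + 0.6(57.61) = 283.74 + 8.69 + 34.57 = 327.00
6) 1.4(226.99) + 0.75(6.21) + 0.75(182.56) + 0.75(82.24) + 0.2(57.61) = 317.79 + 4.66 + 136.92 + 61.68 + 11.52 = 532.57
The controlling combination is 4, giving 597.82 kips.

597.82 kips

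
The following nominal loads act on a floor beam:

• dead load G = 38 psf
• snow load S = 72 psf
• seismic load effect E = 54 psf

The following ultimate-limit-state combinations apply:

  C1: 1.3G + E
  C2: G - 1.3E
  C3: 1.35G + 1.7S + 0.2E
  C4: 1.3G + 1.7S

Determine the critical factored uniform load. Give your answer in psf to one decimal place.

184.5 psf

C1: 1.3(38) + 1.0(54) = 49.4 + 54.0 = 103.4
C2: 1.0(38) - 1.3(54) = 38.0 - 70.2 = -32.2
C3: 1.35(38) + 1.7(72) + 0.2(54) = 51.3 + 122.4 + 10.8 = 184.5
C4: 1.3(38) + 1.7(72) = 49.4 + 122.4 = 171.8
Combination 3 governs: q_u = 184.5 psf.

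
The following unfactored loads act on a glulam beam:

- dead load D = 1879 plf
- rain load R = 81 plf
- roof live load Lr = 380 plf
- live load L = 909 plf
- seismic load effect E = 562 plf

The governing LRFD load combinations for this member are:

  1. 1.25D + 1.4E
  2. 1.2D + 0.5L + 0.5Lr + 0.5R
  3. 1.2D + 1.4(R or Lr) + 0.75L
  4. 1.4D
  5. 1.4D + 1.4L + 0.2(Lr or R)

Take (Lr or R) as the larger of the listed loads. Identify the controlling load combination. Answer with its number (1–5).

Combination 5

(R or Lr) → Lr = 380 plf; (Lr or R) → Lr = 380 plf.
1. 1.25(1879) + 1.4(562) = 2348.75 + 786.80 = 3135.55
2. 1.2(1879) + 0.5(909) + 0.5(380) + 0.5(81) = 2254.80 + 454.50 + 190.00 + 40.50 = 2939.80
3. 1.2(1879) + 1.4(380) + 0.75(909) = 2254.80 + 532.00 + 681.75 = 3468.55
4. 1.4(1879) = 2630.60
5. 1.4(1879) + 1.4(909) + 0.2(380) = 2630.60 + 1272.60 + 76.00 = 3979.20
The largest value is 3979.20 plf from combination 5.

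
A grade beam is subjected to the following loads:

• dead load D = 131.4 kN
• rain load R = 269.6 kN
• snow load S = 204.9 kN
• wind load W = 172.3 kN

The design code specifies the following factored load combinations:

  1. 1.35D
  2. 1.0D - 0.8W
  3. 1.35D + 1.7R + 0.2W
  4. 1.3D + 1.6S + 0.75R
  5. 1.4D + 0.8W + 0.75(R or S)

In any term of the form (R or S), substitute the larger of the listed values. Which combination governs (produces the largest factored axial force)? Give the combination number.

(R or S) → R = 269.6 kN.
1. 1.35(131.4) = 177.39
2. 1.0(131.4) - 0.8(172.3) = -6.44
3. 1.35(131.4) + 1.7(269.6) + 0.2(172.3) = 670.17
4. 1.3(131.4) + 1.6(204.9) + 0.75(269.6) = 700.86
5. 1.4(131.4) + 0.8(172.3) + 0.75(269.6) = 524.00
The largest value is 700.86 kN from combination 4.

Combination 4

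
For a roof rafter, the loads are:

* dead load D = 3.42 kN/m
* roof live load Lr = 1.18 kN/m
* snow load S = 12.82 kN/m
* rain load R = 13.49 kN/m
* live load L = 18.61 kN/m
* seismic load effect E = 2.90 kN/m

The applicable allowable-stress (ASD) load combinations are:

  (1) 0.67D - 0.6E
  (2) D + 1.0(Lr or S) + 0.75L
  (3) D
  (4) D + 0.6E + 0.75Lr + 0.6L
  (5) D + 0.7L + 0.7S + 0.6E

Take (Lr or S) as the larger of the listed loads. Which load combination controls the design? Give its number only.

(Lr or S) → S = 12.82 kN/m.
(1) 0.67(3.42) - 0.6(2.90) = 2.29 - 1.74 = 0.55
(2) 1.0(3.42) + 1.0(12.82) + 0.75(18.61) = 3.42 + 12.82 + 13.96 = 30.20
(3) 1.0(3.42) = 3.42
(4) 1.0(3.42) + 0.6(2.90) + 0.75(1.18) + 0.6(18.61) = 17.21
(5) 1.0(3.42) + 0.7(18.61) + 0.7(12.82) + 0.6(2.90) = 3.42 + 13.03 + 8.97 + 1.74 = 27.16
The largest value is 30.20 kN/m from combination 2.

Combination 2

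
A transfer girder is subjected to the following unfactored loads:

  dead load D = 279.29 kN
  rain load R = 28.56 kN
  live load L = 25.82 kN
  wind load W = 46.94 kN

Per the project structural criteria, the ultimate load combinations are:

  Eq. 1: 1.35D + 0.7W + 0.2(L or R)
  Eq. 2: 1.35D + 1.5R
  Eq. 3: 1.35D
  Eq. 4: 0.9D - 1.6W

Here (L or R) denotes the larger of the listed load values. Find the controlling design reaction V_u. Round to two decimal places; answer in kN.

(L or R) → R = 28.56 kN.
Eq. 1: 1.35(279.29) + 0.7(46.94) + 0.2(28.56) = 377.04 + 32.86 + 5.71 = 415.61
Eq. 2: 1.35(279.29) + 1.5(28.56) = 377.04 + 42.84 = 419.88
Eq. 3: 1.35(279.29) = 377.04
Eq. 4: 0.9(279.29) - 1.6(46.94) = 251.36 - 75.10 = 176.26
The controlling combination is 2, giving 419.88 kN.

419.88 kN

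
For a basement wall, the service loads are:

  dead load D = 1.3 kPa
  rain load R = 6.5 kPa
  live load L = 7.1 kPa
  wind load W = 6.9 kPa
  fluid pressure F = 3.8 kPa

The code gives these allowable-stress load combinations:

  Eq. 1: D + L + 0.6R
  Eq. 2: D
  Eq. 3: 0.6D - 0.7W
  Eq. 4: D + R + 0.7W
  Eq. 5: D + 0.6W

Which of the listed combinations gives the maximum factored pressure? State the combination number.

Combination 4

Eq. 1: 1.0(1.3) + 1.0(7.1) + 0.6(6.5) = 12.3
Eq. 2: 1.0(1.3) = 1.3
Eq. 3: 0.6(1.3) - 0.7(6.9) = -4.1
Eq. 4: 1.0(1.3) + 1.0(6.5) + 0.7(6.9) = 12.6
Eq. 5: 1.0(1.3) + 0.6(6.9) = 5.4
The largest value is 12.6 kPa from combination 4.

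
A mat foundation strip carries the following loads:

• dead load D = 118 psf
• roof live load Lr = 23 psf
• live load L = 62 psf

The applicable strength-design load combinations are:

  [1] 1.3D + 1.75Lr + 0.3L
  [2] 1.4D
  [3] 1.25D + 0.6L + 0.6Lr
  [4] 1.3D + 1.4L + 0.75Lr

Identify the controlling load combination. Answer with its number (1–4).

Combination 4

[1] 1.3(118) + 1.75(23) + 0.3(62) = 212.25
[2] 1.4(118) = 165.20
[3] 1.25(118) + 0.6(62) + 0.6(23) = 198.50
[4] 1.3(118) + 1.4(62) + 0.75(23) = 257.45
The largest value is 257.45 psf from combination 4.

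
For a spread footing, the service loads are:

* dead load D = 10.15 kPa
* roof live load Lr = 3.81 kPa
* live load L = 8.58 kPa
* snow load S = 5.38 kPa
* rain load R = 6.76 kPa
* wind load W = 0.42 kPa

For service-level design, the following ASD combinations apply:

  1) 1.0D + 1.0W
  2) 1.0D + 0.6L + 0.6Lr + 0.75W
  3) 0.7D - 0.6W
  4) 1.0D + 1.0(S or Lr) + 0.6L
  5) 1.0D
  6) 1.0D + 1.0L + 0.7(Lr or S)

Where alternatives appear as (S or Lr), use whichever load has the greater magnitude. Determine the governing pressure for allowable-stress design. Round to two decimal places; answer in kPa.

22.50 kPa

(S or Lr) → S = 5.38 kPa; (Lr or S) → S = 5.38 kPa.
1) 1.0(10.15) + 1.0(0.42) = 10.15 + 0.42 = 10.57
2) 1.0(10.15) + 0.6(8.58) + 0.6(3.81) + 0.75(0.42) = 17.90
3) 0.7(10.15) - 0.6(0.42) = 6.85
4) 1.0(10.15) + 1.0(5.38) + 0.6(8.58) = 10.15 + 5.38 + 5.15 = 20.68
5) 1.0(10.15) = 10.15
6) 1.0(10.15) + 1.0(8.58) + 0.7(5.38) = 10.15 + 8.58 + 3.77 = 22.50
The controlling combination is 6, giving 22.50 kPa.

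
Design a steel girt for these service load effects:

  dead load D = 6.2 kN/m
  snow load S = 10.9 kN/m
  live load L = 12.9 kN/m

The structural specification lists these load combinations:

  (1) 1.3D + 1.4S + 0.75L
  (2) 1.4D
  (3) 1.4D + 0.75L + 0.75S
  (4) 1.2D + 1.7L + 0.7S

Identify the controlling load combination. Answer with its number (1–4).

(1) 1.3(6.2) + 1.4(10.9) + 0.75(12.9) = 33.00
(2) 1.4(6.2) = 8.68
(3) 1.4(6.2) + 0.75(12.9) + 0.75(10.9) = 26.53
(4) 1.2(6.2) + 1.7(12.9) + 0.7(10.9) = 37.00
The largest value is 37.00 kN/m from combination 4.

Combination 4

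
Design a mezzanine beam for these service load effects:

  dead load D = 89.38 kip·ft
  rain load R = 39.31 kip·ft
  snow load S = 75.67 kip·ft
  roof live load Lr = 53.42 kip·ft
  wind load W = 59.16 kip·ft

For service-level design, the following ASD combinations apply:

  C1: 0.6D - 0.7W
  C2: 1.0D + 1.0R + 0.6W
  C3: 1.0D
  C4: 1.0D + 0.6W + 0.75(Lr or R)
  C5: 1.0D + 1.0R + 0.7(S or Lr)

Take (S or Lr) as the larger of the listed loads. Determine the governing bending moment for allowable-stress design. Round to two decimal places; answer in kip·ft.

181.66 kip·ft

(Lr or R) → Lr = 53.42 kip·ft; (S or Lr) → S = 75.67 kip·ft.
C1: 0.6(89.38) - 0.7(59.16) = 12.22
C2: 1.0(89.38) + 1.0(39.31) + 0.6(59.16) = 164.19
C3: 1.0(89.38) = 89.38
C4: 1.0(89.38) + 0.6(59.16) + 0.75(53.42) = 164.94
C5: 1.0(89.38) + 1.0(39.31) + 0.7(75.67) = 181.66
The controlling combination is 5, giving 181.66 kip·ft.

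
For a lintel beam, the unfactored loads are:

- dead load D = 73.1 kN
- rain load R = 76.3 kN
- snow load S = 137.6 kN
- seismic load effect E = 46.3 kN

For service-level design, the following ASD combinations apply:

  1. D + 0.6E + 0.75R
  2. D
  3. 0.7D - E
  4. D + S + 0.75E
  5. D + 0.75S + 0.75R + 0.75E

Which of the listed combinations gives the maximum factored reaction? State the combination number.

1. 1.0(73.1) + 0.6(46.3) + 0.75(76.3) = 158.11
2. 1.0(73.1) = 73.10
3. 0.7(73.1) - 1.0(46.3) = 4.87
4. 1.0(73.1) + 1.0(137.6) + 0.75(46.3) = 245.43
5. 1.0(73.1) + 0.75(137.6) + 0.75(76.3) + 0.75(46.3) = 268.25
The largest value is 268.25 kN from combination 5.

Combination 5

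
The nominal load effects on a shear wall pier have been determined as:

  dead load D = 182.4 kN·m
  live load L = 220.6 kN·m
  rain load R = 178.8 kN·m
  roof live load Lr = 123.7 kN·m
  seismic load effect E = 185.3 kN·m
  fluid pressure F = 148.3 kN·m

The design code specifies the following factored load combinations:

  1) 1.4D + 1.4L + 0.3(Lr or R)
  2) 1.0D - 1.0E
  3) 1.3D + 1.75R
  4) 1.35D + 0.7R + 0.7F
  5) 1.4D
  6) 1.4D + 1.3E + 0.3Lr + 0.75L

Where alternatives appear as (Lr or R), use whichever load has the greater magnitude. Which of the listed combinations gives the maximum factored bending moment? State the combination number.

(Lr or R) → R = 178.8 kN·m.
1) 1.4(182.4) + 1.4(220.6) + 0.3(178.8) = 255.36 + 308.84 + 53.64 = 617.84
2) 1.0(182.4) - 1.0(185.3) = 182.40 - 185.30 = -2.90
3) 1.3(182.4) + 1.75(178.8) = 237.12 + 312.90 = 550.02
4) 1.35(182.4) + 0.7(178.8) + 0.7(148.3) = 246.24 + 125.16 + 103.81 = 475.21
5) 1.4(182.4) = 255.36
6) 1.4(182.4) + 1.3(185.3) + 0.3(123.7) + 0.75(220.6) = 255.36 + 240.89 + 37.11 + 165.45 = 698.81
The largest value is 698.81 kN·m from combination 6.

Combination 6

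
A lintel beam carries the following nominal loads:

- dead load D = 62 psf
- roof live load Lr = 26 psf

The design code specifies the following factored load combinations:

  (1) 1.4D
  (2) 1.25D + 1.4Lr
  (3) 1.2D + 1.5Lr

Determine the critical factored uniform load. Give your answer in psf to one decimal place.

113.9 psf

(1) 1.4(62) = 86.8
(2) 1.25(62) + 1.4(26) = 77.5 + 36.4 = 113.9
(3) 1.2(62) + 1.5(26) = 74.4 + 39.0 = 113.4
Combination 2 governs: q_u = 113.9 psf.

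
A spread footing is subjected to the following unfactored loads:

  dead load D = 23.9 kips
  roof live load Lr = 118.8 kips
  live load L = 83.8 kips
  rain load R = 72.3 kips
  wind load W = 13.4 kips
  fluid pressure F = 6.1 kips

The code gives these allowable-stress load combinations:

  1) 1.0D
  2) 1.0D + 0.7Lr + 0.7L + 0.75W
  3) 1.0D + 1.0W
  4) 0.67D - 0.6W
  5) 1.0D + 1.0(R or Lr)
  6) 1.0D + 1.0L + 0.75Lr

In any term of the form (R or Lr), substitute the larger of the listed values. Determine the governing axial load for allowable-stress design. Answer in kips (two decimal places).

196.80 kips

(R or Lr) → Lr = 118.8 kips.
1) 1.0(23.9) = 23.90
2) 1.0(23.9) + 0.7(118.8) + 0.7(83.8) + 0.75(13.4) = 175.77
3) 1.0(23.9) + 1.0(13.4) = 37.30
4) 0.67(23.9) - 0.6(13.4) = 7.97
5) 1.0(23.9) + 1.0(118.8) = 142.70
6) 1.0(23.9) + 1.0(83.8) + 0.75(118.8) = 196.80
The controlling combination is 6, giving 196.80 kips.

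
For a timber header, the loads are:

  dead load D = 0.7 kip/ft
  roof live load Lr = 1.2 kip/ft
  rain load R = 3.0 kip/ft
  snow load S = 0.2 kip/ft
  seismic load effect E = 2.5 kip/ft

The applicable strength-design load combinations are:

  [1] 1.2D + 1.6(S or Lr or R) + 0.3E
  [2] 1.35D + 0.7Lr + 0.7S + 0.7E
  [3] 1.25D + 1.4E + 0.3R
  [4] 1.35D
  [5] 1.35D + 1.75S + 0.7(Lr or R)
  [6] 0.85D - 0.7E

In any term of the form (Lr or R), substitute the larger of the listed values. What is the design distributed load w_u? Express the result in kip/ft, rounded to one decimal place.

(S or Lr or R) → R = 3.0 kip/ft; (Lr or R) → R = 3.0 kip/ft.
[1] 1.2(0.7) + 1.6(3.0) + 0.3(2.5) = 0.8 + 4.8 + 0.8 = 6.4
[2] 1.35(0.7) + 0.7(1.2) + 0.7(0.2) + 0.7(2.5) = 3.7
[3] 1.25(0.7) + 1.4(2.5) + 0.3(3.0) = 0.9 + 3.5 + 0.9 = 5.3
[4] 1.35(0.7) = 0.9
[5] 1.35(0.7) + 1.75(0.2) + 0.7(3.0) = 0.9 + 0.4 + 2.1 = 3.4
[6] 0.85(0.7) - 0.7(2.5) = 0.6 - 1.8 = -1.2
The controlling combination is 1, giving 6.4 kip/ft.

6.4 kip/ft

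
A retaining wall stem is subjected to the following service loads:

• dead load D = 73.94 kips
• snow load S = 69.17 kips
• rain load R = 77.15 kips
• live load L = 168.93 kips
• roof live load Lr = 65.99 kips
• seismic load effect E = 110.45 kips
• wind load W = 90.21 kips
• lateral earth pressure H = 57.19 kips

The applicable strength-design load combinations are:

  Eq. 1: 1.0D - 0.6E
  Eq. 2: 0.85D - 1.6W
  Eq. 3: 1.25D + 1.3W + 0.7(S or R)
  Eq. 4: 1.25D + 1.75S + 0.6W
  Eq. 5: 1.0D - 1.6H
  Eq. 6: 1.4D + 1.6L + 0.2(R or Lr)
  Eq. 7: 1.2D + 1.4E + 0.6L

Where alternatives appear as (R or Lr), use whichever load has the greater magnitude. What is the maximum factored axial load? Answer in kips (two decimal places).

(S or R) → R = 77.15 kips; (R or Lr) → R = 77.15 kips.
Eq. 1: 1.0(73.94) - 0.6(110.45) = 73.94 - 66.27 = 7.67
Eq. 2: 0.85(73.94) - 1.6(90.21) = 62.85 - 144.34 = -81.49
Eq. 3: 1.25(73.94) + 1.3(90.21) + 0.7(77.15) = 263.70
Eq. 4: 1.25(73.94) + 1.75(69.17) + 0.6(90.21) = 267.60
Eq. 5: 1.0(73.94) - 1.6(57.19) = 73.94 - 91.50 = -17.56
Eq. 6: 1.4(73.94) + 1.6(168.93) + 0.2(77.15) = 389.23
Eq. 7: 1.2(73.94) + 1.4(110.45) + 0.6(168.93) = 88.73 + 154.63 + 101.36 = 344.72
Combination 6 governs: P_u = 389.23 kips.

389.23 kips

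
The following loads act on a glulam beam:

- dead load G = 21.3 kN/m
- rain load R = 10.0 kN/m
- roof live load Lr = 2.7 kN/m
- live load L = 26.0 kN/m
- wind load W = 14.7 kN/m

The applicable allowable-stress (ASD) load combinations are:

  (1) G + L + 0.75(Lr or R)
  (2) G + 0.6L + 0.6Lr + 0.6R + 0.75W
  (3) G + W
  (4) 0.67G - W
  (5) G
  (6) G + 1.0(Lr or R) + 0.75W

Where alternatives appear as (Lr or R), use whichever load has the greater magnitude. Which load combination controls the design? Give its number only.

(Lr or R) → R = 10.0 kN/m.
(1) 1.0(21.3) + 1.0(26.0) + 0.75(10.0) = 21.30 + 26.00 + 7.50 = 54.80
(2) 1.0(21.3) + 0.6(26.0) + 0.6(2.7) + 0.6(10.0) + 0.75(14.7) = 21.30 + 15.60 + 1.62 + 6.00 + 11.03 = 55.55
(3) 1.0(21.3) + 1.0(14.7) = 21.30 + 14.70 = 36.00
(4) 0.67(21.3) - 1.0(14.7) = 14.27 - 14.70 = -0.43
(5) 1.0(21.3) = 21.30
(6) 1.0(21.3) + 1.0(10.0) + 0.75(14.7) = 21.30 + 10.00 + 11.03 = 42.33
The largest value is 55.55 kN/m from combination 2.

Combination 2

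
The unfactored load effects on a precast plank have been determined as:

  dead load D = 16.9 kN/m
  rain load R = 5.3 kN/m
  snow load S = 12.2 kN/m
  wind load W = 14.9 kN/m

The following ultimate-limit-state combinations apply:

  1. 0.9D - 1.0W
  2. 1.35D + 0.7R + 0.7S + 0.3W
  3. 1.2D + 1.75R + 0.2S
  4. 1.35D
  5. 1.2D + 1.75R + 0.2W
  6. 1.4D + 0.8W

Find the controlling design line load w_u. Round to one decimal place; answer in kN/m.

1. 0.9(16.9) - 1.0(14.9) = 0.3
2. 1.35(16.9) + 0.7(5.3) + 0.7(12.2) + 0.3(14.9) = 39.5
3. 1.2(16.9) + 1.75(5.3) + 0.2(12.2) = 32.0
4. 1.35(16.9) = 22.8
5. 1.2(16.9) + 1.75(5.3) + 0.2(14.9) = 32.5
6. 1.4(16.9) + 0.8(14.9) = 35.6
The controlling combination is 2, giving 39.5 kN/m.

39.5 kN/m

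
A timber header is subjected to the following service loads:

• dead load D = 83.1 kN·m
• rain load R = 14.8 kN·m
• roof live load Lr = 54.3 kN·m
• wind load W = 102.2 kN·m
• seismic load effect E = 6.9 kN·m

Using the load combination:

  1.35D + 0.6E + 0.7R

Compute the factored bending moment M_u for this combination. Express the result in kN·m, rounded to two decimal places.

1.35(83.1) + 0.6(6.9) + 0.7(14.8) = 112.19 + 4.14 + 10.36 = 126.69
M_u = 126.69 kN·m.

126.69 kN·m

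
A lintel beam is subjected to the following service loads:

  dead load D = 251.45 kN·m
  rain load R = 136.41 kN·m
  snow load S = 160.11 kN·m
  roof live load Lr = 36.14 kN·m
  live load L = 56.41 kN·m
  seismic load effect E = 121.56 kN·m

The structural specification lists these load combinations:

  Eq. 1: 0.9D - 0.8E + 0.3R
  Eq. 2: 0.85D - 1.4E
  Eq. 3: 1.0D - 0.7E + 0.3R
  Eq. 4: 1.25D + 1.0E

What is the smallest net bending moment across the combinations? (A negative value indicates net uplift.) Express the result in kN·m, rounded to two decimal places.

43.55 kN·m

Eq. 1: 0.9(251.45) - 0.8(121.56) + 0.3(136.41) = 226.31 - 97.25 + 40.92 = 169.98
Eq. 2: 0.85(251.45) - 1.4(121.56) = 213.73 - 170.18 = 43.55
Eq. 3: 1.0(251.45) - 0.7(121.56) + 0.3(136.41) = 251.45 - 85.09 + 40.92 = 207.28
Eq. 4: 1.25(251.45) + 1.0(121.56) = 314.31 + 121.56 = 435.87
Combination 2 gives the minimum: 43.55 kN·m.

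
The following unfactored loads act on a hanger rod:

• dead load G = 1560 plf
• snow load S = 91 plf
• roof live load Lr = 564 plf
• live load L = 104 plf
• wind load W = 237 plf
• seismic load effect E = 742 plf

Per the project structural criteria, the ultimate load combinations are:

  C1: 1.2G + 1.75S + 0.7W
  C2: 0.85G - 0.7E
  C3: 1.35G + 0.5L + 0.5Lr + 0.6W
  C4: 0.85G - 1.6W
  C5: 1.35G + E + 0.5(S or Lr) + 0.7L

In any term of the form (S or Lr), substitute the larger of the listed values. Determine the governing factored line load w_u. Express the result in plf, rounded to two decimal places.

3202.80 plf

(S or Lr) → Lr = 564 plf.
C1: 1.2(1560) + 1.75(91) + 0.7(237) = 1872.00 + 159.25 + 165.90 = 2197.15
C2: 0.85(1560) - 0.7(742) = 1326.00 - 519.40 = 806.60
C3: 1.35(1560) + 0.5(104) + 0.5(564) + 0.6(237) = 2106.00 + 52.00 + 282.00 + 142.20 = 2582.20
C4: 0.85(1560) - 1.6(237) = 1326.00 - 379.20 = 946.80
C5: 1.35(1560) + 1.0(742) + 0.5(564) + 0.7(104) = 2106.00 + 742.00 + 282.00 + 72.80 = 3202.80
Combination 5 governs: w_u = 3202.80 plf.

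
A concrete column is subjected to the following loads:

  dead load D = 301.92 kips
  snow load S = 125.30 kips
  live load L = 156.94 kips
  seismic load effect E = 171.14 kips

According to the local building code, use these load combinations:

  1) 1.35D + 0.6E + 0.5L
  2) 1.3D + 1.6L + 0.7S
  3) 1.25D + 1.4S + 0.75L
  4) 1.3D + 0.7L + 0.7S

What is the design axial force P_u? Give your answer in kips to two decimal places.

731.31 kips

1) 1.35(301.92) + 0.6(171.14) + 0.5(156.94) = 588.75
2) 1.3(301.92) + 1.6(156.94) + 0.7(125.30) = 392.50 + 251.10 + 87.71 = 731.31
3) 1.25(301.92) + 1.4(125.30) + 0.75(156.94) = 377.40 + 175.42 + 117.71 = 670.53
4) 1.3(301.92) + 0.7(156.94) + 0.7(125.30) = 590.06
The controlling combination is 2, giving 731.31 kips.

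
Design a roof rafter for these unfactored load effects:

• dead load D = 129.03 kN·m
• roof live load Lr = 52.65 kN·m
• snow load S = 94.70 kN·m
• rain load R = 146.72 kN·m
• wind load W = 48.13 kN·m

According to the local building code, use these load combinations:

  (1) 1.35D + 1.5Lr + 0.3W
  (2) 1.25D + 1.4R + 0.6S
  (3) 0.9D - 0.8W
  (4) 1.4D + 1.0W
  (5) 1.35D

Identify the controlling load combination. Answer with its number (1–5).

(1) 1.35(129.03) + 1.5(52.65) + 0.3(48.13) = 267.60
(2) 1.25(129.03) + 1.4(146.72) + 0.6(94.70) = 423.52
(3) 0.9(129.03) - 0.8(48.13) = 77.62
(4) 1.4(129.03) + 1.0(48.13) = 228.77
(5) 1.35(129.03) = 174.19
The largest value is 423.52 kN·m from combination 2.

Combination 2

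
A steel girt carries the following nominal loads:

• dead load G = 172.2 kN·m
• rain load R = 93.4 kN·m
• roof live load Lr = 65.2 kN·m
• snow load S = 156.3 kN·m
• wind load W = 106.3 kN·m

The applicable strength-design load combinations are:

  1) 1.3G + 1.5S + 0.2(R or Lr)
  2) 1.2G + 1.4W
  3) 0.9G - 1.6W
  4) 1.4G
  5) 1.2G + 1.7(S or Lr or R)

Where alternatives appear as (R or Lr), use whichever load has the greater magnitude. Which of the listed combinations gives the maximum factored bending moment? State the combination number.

(R or Lr) → R = 93.4 kN·m; (S or Lr or R) → S = 156.3 kN·m.
1) 1.3(172.2) + 1.5(156.3) + 0.2(93.4) = 477.0
2) 1.2(172.2) + 1.4(106.3) = 355.5
3) 0.9(172.2) - 1.6(106.3) = -15.1
4) 1.4(172.2) = 241.1
5) 1.2(172.2) + 1.7(156.3) = 472.4
The largest value is 477.0 kN·m from combination 1.

Combination 1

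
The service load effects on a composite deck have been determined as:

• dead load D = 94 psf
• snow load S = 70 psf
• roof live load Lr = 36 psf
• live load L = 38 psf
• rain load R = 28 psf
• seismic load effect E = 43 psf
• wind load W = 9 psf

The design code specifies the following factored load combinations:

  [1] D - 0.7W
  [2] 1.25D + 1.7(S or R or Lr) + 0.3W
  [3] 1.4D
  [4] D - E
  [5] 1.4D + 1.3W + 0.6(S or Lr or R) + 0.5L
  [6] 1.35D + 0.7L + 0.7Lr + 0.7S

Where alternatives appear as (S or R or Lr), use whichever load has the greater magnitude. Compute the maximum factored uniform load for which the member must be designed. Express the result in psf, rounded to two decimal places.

(S or R or Lr) → S = 70 psf; (S or Lr or R) → S = 70 psf.
[1] 1.0(94) - 0.7(9) = 87.70
[2] 1.25(94) + 1.7(70) + 0.3(9) = 239.20
[3] 1.4(94) = 131.60
[4] 1.0(94) - 1.0(43) = 51.00
[5] 1.4(94) + 1.3(9) + 0.6(70) + 0.5(38) = 204.30
[6] 1.35(94) + 0.7(38) + 0.7(36) + 0.7(70) = 227.70
Combination 2 governs: q_u = 239.20 psf.

239.20 psf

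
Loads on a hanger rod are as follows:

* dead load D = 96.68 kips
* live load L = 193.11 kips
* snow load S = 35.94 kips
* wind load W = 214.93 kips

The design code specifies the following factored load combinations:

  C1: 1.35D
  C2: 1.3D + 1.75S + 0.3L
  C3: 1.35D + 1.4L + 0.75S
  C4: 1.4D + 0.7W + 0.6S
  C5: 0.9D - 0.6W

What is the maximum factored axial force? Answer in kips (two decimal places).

C1: 1.35(96.68) = 130.52
C2: 1.3(96.68) + 1.75(35.94) + 0.3(193.11) = 246.51
C3: 1.35(96.68) + 1.4(193.11) + 0.75(35.94) = 427.83
C4: 1.4(96.68) + 0.7(214.93) + 0.6(35.94) = 307.37
C5: 0.9(96.68) - 0.6(214.93) = -41.95
The controlling combination is 3, giving 427.83 kips.

427.83 kips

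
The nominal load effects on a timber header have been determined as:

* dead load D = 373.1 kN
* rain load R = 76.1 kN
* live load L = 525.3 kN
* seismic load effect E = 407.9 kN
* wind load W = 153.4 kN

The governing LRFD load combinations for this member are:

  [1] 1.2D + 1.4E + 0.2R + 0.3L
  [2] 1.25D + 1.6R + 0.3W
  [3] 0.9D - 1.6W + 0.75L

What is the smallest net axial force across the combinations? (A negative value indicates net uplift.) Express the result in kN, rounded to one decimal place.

484.3 kN

[1] 1.2(373.1) + 1.4(407.9) + 0.2(76.1) + 0.3(525.3) = 1191.6
[2] 1.25(373.1) + 1.6(76.1) + 0.3(153.4) = 634.2
[3] 0.9(373.1) - 1.6(153.4) + 0.75(525.3) = 484.3
Combination 3 gives the minimum: 484.3 kN.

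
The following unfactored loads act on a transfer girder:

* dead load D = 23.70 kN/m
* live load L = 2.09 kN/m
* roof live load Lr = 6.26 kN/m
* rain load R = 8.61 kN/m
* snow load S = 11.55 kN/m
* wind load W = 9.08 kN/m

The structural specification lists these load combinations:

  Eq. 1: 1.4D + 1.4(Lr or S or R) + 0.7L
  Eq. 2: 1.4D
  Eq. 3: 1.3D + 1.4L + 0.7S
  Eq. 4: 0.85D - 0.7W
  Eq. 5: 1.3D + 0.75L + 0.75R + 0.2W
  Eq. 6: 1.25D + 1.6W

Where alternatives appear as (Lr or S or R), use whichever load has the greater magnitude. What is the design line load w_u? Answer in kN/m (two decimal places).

(Lr or S or R) → S = 11.55 kN/m.
Eq. 1: 1.4(23.70) + 1.4(11.55) + 0.7(2.09) = 33.18 + 16.17 + 1.46 = 50.81
Eq. 2: 1.4(23.70) = 33.18
Eq. 3: 1.3(23.70) + 1.4(2.09) + 0.7(11.55) = 41.82
Eq. 4: 0.85(23.70) - 0.7(9.08) = 20.15 - 6.36 = 13.79
Eq. 5: 1.3(23.70) + 0.75(2.09) + 0.75(8.61) + 0.2(9.08) = 40.65
Eq. 6: 1.25(23.70) + 1.6(9.08) = 44.15
Combination 1 governs: w_u = 50.81 kN/m.

50.81 kN/m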